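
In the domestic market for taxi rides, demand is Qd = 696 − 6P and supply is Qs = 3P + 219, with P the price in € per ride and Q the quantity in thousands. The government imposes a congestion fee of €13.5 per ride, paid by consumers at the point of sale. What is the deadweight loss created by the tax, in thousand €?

Before the tax: set 696 − 6P = 3P + 219 → P* = €53, Q* = 378.
With the tax collected from consumers, demand (in seller-price terms) shifts: Qd = 696 − 6(P + 13.5).
Solving gives Q = 351 with consumers paying €57.5 and suppliers receiving €44 (the €13.5 wedge).
Quantity falls by |ΔQ| = |378 − 351| = 27.
DWL = ½ · t · |ΔQ| = ½ · 13.5 · 27 = €182.25.

Deadweight loss = €182.25 thousand.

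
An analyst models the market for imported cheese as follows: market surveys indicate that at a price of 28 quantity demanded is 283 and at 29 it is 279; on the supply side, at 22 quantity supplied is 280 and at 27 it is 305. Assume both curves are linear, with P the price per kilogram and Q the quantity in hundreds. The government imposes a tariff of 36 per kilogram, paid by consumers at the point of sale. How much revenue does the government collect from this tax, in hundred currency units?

Tax revenue = 7740 hundred.

Demand slope: (279 − 283)/(29 − 28) = -4, so Qd = 395 − 4P.
Supply slope: (305 − 280)/(27 − 22) = 5, so Qs = 5P + 170.
Without the tax, 395 − 4P = 5P + 170 gives 9P = 225, so P* = 25 and Q* = 295.
With the tax collected from consumers, demand (in seller-price terms) shifts: Qd = 395 − 4(P + 36).
Solving gives Q = 215 with consumers paying 45 and suppliers receiving 9 (the 36 wedge).
Revenue = t · Q = 36 · 215 = 7740.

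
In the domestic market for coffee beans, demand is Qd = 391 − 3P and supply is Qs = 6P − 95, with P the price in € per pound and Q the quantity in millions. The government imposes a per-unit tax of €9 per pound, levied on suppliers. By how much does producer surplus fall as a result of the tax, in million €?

Producer surplus falls by €660 million.

Without the tax, 391 − 3P = 6P − 95 gives 9P = 486, so P* = €54 and Q* = 229.
With the tax collected from suppliers, supply shifts: Qs = 6(P − 9) − 95.
Solving gives Q = 211 with buyers paying €60 and suppliers receiving €51 (the €9 wedge).
ΔPS is the trapezoid between Q = 211 and Q = 229 of height €3: ½ · (229 + 211) · 3 = €660.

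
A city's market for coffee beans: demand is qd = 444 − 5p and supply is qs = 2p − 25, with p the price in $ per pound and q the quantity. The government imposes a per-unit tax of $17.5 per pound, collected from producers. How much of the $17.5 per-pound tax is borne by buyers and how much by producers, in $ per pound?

Buyers bear $5 per pound; producers bear $12.5 per pound.

Without the tax, 444 − 5p = 2p − 25 gives 7p = 469, so p* = $67 and q* = 109.
With the tax collected from producers, supply shifts: qs = 2(p − 17.5) − 25.
New equilibrium: buyers pay $72, producers receive $54.5, q = 84. (Wedge: pb − ps = 17.5.)
Burden on buyers: $5; on producers: $12.5. (They sum to $17.5.)
The less price-elastic side of the market bears the larger share of a per-unit tax.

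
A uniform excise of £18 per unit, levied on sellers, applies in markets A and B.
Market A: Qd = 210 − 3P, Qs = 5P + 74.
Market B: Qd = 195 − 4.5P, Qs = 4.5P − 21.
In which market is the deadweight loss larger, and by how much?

Market A: pre-tax P* = £17, Q* = 159; post-tax Q = 125.25; deadweight loss = £303.75.
Market B: pre-tax P* = £24, Q* = 87; post-tax Q = 46.5; deadweight loss = £364.5.
Difference: £303.75 vs £364.5 → market B is larger by £60.75.

Market B, by £60.75.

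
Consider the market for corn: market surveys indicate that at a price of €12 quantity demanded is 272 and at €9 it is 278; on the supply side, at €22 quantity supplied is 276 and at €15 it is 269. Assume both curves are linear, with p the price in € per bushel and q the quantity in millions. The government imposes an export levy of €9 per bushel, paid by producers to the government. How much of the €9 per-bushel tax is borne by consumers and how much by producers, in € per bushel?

Consumers bear €3 per bushel; producers bear €6 per bushel.

Demand slope: (278 − 272)/(9 − 12) = -2, so qd = 296 − 2p.
Supply slope: (269 − 276)/(15 − 22) = 1, so qs = p + 254.
Before the tax: set 296 − 2p = p + 254 → p* = €14, q* = 268.
With the tax collected from producers, supply shifts: qs = (p − 9) + 254.
Solving gives q = 262 with consumers paying €17 and producers receiving €8 (the €9 wedge).
Burden on consumers: €3; on producers: €6. (They sum to €9.)
The less price-elastic side of the market bears the larger share of a per-unit tax.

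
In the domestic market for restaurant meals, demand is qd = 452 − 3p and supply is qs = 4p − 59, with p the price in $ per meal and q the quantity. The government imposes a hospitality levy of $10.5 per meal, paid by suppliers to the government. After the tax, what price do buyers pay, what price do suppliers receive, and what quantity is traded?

Before the tax: set 452 − 3p = 4p − 59 → p* = $73, q* = 233.
With the tax collected from suppliers, supply shifts: qs = 4(p − 10.5) − 59.
New equilibrium: buyers pay $79, suppliers receive $68.5, q = 215. (Wedge: pb − ps = 10.5.)
The less price-elastic side of the market bears the larger share of a per-unit tax.

Buyers pay $79; suppliers receive $68.5; quantity = 215.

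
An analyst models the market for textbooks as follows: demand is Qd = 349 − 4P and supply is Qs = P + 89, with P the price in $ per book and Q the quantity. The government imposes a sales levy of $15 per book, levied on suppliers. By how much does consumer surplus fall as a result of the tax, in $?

Consumer surplus falls by $405.

Before the tax: set 349 − 4P = P + 89 → P* = $52, Q* = 141.
With the tax collected from suppliers, supply shifts: Qs = (P − 15) + 89.
Solving gives Q = 129 with consumers paying $55 and suppliers receiving $40 (the $15 wedge).
ΔCS is the trapezoid between Q = 129 and Q = 141 of height $3: ½ · (141 + 129) · 3 = $405.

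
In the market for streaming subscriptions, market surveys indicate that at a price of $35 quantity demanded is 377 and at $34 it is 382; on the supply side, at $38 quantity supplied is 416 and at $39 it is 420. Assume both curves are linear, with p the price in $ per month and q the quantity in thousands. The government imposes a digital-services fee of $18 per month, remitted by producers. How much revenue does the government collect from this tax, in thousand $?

Tax revenue = $6336 thousand.

Demand slope: (382 − 377)/(34 − 35) = -5, so qd = 552 − 5p.
Supply slope: (420 − 416)/(39 − 38) = 4, so qs = 4p + 264.
Without the tax, 552 − 5p = 4p + 264 gives 9p = 288, so p* = $32 and q* = 392.
With the tax collected from producers, supply shifts: qs = 4(p − 18) + 264.
Solving gives q = 352 with consumers paying $40 and producers receiving $22 (the $18 wedge).
Revenue = t · Q = 18 · 352 = $6336.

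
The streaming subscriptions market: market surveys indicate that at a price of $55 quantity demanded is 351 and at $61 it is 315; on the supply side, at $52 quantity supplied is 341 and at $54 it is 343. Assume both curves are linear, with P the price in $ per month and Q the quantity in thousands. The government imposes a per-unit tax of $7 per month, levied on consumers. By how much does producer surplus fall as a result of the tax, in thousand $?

Producer surplus falls by $2052 thousand.

Demand slope: (315 − 351)/(61 − 55) = -6, so Qd = 681 − 6P.
Supply slope: (343 − 341)/(54 − 52) = 1, so Qs = P + 289.
Without the tax, 681 − 6P = P + 289 gives 7P = 392, so P* = $56 and Q* = 345.
With the tax collected from consumers, demand (in seller-price terms) shifts: Qd = 681 − 6(P + 7).
New equilibrium: consumers pay $57, producers receive $50, Q = 339. (Wedge: Pb − Ps = 7.)
ΔPS is the trapezoid between Q = 339 and Q = 345 of height $6: ½ · (345 + 339) · 6 = $2052.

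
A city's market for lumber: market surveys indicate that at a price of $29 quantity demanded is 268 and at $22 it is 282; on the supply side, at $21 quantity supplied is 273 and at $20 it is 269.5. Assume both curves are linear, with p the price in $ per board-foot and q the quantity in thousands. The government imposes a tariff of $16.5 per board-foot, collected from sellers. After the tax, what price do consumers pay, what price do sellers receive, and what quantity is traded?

Demand slope: (282 − 268)/(22 − 29) = -2, so qd = 326 − 2p.
Supply slope: (269.5 − 273)/(20 − 21) = 3.5, so qs = 3.5p + 199.5.
Without the tax, 326 − 2p = 3.5p + 199.5 gives 5.5p = 126.5, so p* = $23 and q* = 280.
With the tax collected from sellers, supply shifts: qs = 3.5(p − 16.5) + 199.5.
Solving gives q = 259 with consumers paying $33.5 and sellers receiving $17 (the $16.5 wedge).
The less price-elastic side of the market bears the larger share of a per-unit tax.

Consumers pay $33.5; sellers receive $17; quantity = 259.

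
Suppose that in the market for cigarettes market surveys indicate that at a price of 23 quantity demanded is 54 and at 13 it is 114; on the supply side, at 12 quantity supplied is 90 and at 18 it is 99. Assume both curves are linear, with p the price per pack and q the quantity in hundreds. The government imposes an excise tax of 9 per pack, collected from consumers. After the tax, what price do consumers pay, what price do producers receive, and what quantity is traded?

Demand slope: (114 − 54)/(13 − 23) = -6, so qd = 192 − 6p.
Supply slope: (99 − 90)/(18 − 12) = 1.5, so qs = 1.5p + 72.
Without the tax, 192 − 6p = 1.5p + 72 gives 7.5p = 120, so p* = 16 and q* = 96.
With the tax collected from consumers, demand (in seller-price terms) shifts: qd = 192 − 6(p + 9).
Solving gives q = 85.2 with consumers paying 17.8 and producers receiving 8.8 (the 9 wedge).

Consumers pay 17.8; producers receive 8.8; quantity = 85.2.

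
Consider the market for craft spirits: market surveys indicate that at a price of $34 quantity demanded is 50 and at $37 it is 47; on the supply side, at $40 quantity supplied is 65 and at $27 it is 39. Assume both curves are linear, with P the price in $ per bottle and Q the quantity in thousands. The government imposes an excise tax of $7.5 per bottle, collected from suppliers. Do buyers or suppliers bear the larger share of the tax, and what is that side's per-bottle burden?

Buyers bear the larger share: $5 per bottle.

Demand slope: (47 − 50)/(37 − 34) = -1, so Qd = 84 − P.
Supply slope: (39 − 65)/(27 − 40) = 2, so Qs = 2P − 15.
Before the tax: set 84 − P = 2P − 15 → P* = $33, Q* = 51.
With the tax collected from suppliers, supply shifts: Qs = 2(P − 7.5) − 15.
Solving gives Q = 46 with buyers paying $38 and suppliers receiving $30.5 (the $7.5 wedge).
Per-bottle burden: buyers $5, suppliers $2.5.
Buyers take the larger share because demand is less price-elastic here (demand slope 1 vs supply slope 2).
The less price-elastic side of the market bears the larger share of a per-unit tax.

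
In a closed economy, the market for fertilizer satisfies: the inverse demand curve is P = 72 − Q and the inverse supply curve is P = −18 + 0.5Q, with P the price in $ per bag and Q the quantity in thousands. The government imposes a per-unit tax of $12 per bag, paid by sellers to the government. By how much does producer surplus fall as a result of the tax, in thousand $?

Inverting to Q(P) form: Qd = 72 − P; Qs = 2P + 36.
Without the tax, 72 − P = 2P + 36 gives 3P = 36, so P* = $12 and Q* = 60.
With the tax collected from sellers, supply shifts: Qs = 2(P − 12) + 36.
Solving gives Q = 52 with buyers paying $20 and sellers receiving $8 (the $12 wedge).
ΔPS is the trapezoid between Q = 52 and Q = 60 of height $4: ½ · (60 + 52) · 4 = $224.

Producer surplus falls by $224 thousand.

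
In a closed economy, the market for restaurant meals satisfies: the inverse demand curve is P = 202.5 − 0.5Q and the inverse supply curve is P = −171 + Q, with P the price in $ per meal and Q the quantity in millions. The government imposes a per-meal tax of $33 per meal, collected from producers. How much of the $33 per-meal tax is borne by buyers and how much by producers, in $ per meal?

Inverting to Q(P) form: Qd = 405 − 2P; Qs = P + 171.
Before the tax: set 405 − 2P = P + 171 → P* = $78, Q* = 249.
With the tax collected from producers, supply shifts: Qs = (P − 33) + 171.
New equilibrium: buyers pay $89, producers receive $56, Q = 227. (Wedge: Pb − Ps = 33.)
Burden on buyers: $11; on producers: $22. (They sum to $33.)

Buyers bear $11 per meal; producers bear $22 per meal.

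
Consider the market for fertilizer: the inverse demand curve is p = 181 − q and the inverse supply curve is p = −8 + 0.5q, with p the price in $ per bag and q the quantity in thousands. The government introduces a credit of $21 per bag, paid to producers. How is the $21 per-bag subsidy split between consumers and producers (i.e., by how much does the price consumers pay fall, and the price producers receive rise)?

Rewrite in direct form: qd = 181 − p and qs = 2p + 16.
Without the subsidy, 181 − p = 2p + 16 gives 3p = 165, so p* = $55 and q* = 126.
With a per-unit subsidy paid to producers, each receives p + 21 per unit sold, so supply becomes qs = 2(p + 21) + 16.
New equilibrium: consumers pay $41, producers receive $62, q = 140. (Wedge: pb − ps = −21.)
Gain to consumers: $14; to producers: $7. (They sum to $21.)

Consumers gain $14 per bag; producers gain $7 per bag.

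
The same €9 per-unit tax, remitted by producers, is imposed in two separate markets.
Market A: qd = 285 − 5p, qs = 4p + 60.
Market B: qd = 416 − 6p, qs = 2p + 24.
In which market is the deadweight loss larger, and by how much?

Market A, by €29.25.

Market A: pre-tax p* = €25, q* = 160; post-tax q = 140; deadweight loss = €90.
Market B: pre-tax p* = €49, q* = 122; post-tax q = 108.5; deadweight loss = €60.75.
Difference: €90 vs €60.75 → market A is larger by €29.25.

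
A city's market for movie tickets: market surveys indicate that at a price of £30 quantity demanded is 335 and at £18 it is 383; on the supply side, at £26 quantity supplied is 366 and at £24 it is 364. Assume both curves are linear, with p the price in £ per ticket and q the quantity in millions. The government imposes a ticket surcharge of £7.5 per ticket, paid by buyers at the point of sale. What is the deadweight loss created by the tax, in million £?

Deadweight loss = £22.5 million.

Demand slope: (383 − 335)/(18 − 30) = -4, so qd = 455 − 4p.
Supply slope: (364 − 366)/(24 − 26) = 1, so qs = p + 340.
Before the tax: set 455 − 4p = p + 340 → p* = £23, q* = 363.
With the tax collected from buyers, demand (in seller-price terms) shifts: qd = 455 − 4(p + 7.5).
New equilibrium: buyers pay £24.5, sellers receive £17, q = 357. (Wedge: pb − ps = 7.5.)
Quantity falls by |ΔQ| = |363 − 357| = 6.
DWL = ½ · t · |ΔQ| = ½ · 7.5 · 6 = £22.5.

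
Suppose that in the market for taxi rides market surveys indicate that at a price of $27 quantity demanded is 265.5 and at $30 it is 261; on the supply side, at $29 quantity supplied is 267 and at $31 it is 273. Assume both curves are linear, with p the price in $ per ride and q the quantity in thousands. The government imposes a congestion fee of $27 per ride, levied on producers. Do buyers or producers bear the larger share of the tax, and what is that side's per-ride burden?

Buyers bear the larger share: $18 per ride.

Demand slope: (261 − 265.5)/(30 − 27) = -1.5, so qd = 306 − 1.5p.
Supply slope: (273 − 267)/(31 − 29) = 3, so qs = 3p + 180.
Without the tax, 306 − 1.5p = 3p + 180 gives 4.5p = 126, so p* = $28 and q* = 264.
With the tax collected from producers, supply shifts: qs = 3(p − 27) + 180.
New equilibrium: buyers pay $46, producers receive $19, q = 237. (Wedge: pb − ps = 27.)
Per-ride burden: buyers $18, producers $9.
Buyers take the larger share because demand is less price-elastic here (demand slope 1.5 vs supply slope 3).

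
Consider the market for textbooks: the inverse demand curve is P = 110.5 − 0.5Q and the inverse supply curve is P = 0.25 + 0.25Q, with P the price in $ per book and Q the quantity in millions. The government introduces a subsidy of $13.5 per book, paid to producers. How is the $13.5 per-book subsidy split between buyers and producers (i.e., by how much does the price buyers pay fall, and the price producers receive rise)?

Buyers gain $9 per book; producers gain $4.5 per book.

Rewrite in direct form: Qd = 221 − 2P and Qs = 4P − 1.
Before the subsidy: set 221 − 2P = 4P − 1 → P* = $37, Q* = 147.
With a per-unit subsidy paid to producers, each receives P + 13.5 per unit sold, so supply becomes Qs = 4(P + 13.5) − 1.
Solving gives Q = 165 with buyers paying $28 and producers receiving $41.5 (the $13.5 wedge).
Gain to buyers: $9; to producers: $4.5. (They sum to $13.5.)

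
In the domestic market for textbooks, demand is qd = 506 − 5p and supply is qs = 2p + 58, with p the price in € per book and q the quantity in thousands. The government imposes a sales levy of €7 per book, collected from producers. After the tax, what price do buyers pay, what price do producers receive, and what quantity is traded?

Buyers pay €66; producers receive €59; quantity = 176.

Before the tax: set 506 − 5p = 2p + 58 → p* = €64, q* = 186.
With the tax collected from producers, supply shifts: qs = 2(p − 7) + 58.
New equilibrium: buyers pay €66, producers receive €59, q = 176. (Wedge: pb − ps = 7.)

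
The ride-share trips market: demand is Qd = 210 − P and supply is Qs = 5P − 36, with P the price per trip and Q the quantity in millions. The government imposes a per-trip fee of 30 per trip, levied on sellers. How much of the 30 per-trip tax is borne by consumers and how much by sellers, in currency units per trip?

Consumers bear 25 per trip; sellers bear 5 per trip.

Without the tax, 210 − P = 5P − 36 gives 6P = 246, so P* = 41 and Q* = 169.
With the tax collected from sellers, supply shifts: Qs = 5(P − 30) − 36.
Solving gives Q = 144 with consumers paying 66 and sellers receiving 36 (the 30 wedge).
Burden on consumers: 25; on sellers: 5. (They sum to 30.)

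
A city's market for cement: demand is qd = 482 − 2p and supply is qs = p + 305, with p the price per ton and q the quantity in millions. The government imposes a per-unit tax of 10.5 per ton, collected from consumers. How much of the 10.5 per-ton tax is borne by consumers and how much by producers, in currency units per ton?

Consumers bear 3.5 per ton; producers bear 7 per ton.

Before the tax: set 482 − 2p = p + 305 → p* = 59, q* = 364.
With the tax collected from consumers, demand (in seller-price terms) shifts: qd = 482 − 2(p + 10.5).
Solving gives q = 357 with consumers paying 62.5 and producers receiving 52 (the 10.5 wedge).
Burden on consumers: 3.5; on producers: 7. (They sum to 10.5.)
The less price-elastic side of the market bears the larger share of a per-unit tax.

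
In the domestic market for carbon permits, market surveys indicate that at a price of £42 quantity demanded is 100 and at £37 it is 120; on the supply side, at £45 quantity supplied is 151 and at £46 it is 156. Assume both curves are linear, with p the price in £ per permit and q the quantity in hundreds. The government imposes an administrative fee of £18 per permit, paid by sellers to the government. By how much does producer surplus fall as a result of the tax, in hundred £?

Producer surplus falls by £768 hundred.

Demand slope: (120 − 100)/(37 − 42) = -4, so qd = 268 − 4p.
Supply slope: (156 − 151)/(46 − 45) = 5, so qs = 5p − 74.
Before the tax: set 268 − 4p = 5p − 74 → p* = £38, q* = 116.
With the tax collected from sellers, supply shifts: qs = 5(p − 18) − 74.
New equilibrium: buyers pay £48, sellers receive £30, q = 76. (Wedge: pb − ps = 18.)
ΔPS is the trapezoid between Q = 76 and Q = 116 of height £8: ½ · (116 + 76) · 8 = £768.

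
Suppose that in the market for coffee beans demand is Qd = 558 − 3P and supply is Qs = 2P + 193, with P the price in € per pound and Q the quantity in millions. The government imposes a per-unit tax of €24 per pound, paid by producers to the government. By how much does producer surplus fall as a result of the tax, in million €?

Without the tax, 558 − 3P = 2P + 193 gives 5P = 365, so P* = €73 and Q* = 339.
With the tax collected from producers, supply shifts: Qs = 2(P − 24) + 193.
Solving gives Q = 310.2 with buyers paying €82.6 and producers receiving €58.6 (the €24 wedge).
ΔPS is the trapezoid between Q = 310.2 and Q = 339 of height €14.4: ½ · (339 + 310.2) · 14.4 = €4674.24.

Producer surplus falls by €4674.24 million.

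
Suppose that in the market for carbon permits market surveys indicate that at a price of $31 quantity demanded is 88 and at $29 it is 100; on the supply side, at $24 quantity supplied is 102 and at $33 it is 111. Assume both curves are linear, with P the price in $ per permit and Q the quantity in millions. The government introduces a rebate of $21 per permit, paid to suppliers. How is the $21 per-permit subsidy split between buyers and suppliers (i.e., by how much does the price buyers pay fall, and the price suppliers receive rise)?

Demand slope: (100 − 88)/(29 − 31) = -6, so Qd = 274 − 6P.
Supply slope: (111 − 102)/(33 − 24) = 1, so Qs = P + 78.
Without the subsidy, 274 − 6P = P + 78 gives 7P = 196, so P* = $28 and Q* = 106.
With a per-unit subsidy paid to suppliers, each receives P + 21 per unit sold, so supply becomes Qs = (P + 21) + 78.
Solving gives Q = 124 with buyers paying $25 and suppliers receiving $46 (the $21 wedge).
Gain to buyers: $3; to suppliers: $18. (They sum to $21.)

Buyers gain $3 per permit; suppliers gain $18 per permit.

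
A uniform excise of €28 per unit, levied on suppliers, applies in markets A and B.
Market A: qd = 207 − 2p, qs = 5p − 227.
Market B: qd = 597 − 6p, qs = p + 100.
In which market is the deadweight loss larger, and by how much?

Market A, by €224.

Market A: pre-tax p* = €62, q* = 83; post-tax q = 43; deadweight loss = €560.
Market B: pre-tax p* = €71, q* = 171; post-tax q = 147; deadweight loss = €336.
Difference: €560 vs €336 → market A is larger by €224.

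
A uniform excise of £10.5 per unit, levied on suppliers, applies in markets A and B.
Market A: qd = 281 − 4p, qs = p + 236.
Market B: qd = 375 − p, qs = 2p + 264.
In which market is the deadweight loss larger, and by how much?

Market A, by £7.35.

Market A: pre-tax p* = £9, q* = 245; post-tax q = 236.6; deadweight loss = £44.1.
Market B: pre-tax p* = £37, q* = 338; post-tax q = 331; deadweight loss = £36.75.
Difference: £44.1 vs £36.75 → market A is larger by £7.35.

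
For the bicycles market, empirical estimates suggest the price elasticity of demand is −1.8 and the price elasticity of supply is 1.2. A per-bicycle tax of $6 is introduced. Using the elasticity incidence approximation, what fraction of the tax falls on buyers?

Buyers' share ≈ 0.4.

Incidence ratio: buyers' share ≈ εs / (εs + |εd|) = 1.2 / (1.2 + 1.8) = 0.4.
Supply is the less elastic side, so buyers bear the smaller share.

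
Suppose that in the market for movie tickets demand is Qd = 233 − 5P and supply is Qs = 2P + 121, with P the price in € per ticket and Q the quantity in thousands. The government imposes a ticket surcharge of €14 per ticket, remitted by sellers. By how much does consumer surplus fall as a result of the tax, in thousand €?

Consumer surplus falls by €572 thousand.

Before the tax: set 233 − 5P = 2P + 121 → P* = €16, Q* = 153.
With the tax collected from sellers, supply shifts: Qs = 2(P − 14) + 121.
New equilibrium: buyers pay €20, sellers receive €6, Q = 133. (Wedge: Pb − Ps = 14.)
ΔCS is the trapezoid between Q = 133 and Q = 153 of height €4: ½ · (153 + 133) · 4 = €572.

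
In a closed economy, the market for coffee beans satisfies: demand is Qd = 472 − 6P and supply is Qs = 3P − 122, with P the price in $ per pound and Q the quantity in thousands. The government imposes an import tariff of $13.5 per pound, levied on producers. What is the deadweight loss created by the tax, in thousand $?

Deadweight loss = $182.25 thousand.

Before the tax: set 472 − 6P = 3P − 122 → P* = $66, Q* = 76.
With the tax collected from producers, supply shifts: Qs = 3(P − 13.5) − 122.
Solving gives Q = 49 with buyers paying $70.5 and producers receiving $57 (the $13.5 wedge).
Quantity falls by |ΔQ| = |76 − 49| = 27.
DWL = ½ · t · |ΔQ| = ½ · 13.5 · 27 = $182.25.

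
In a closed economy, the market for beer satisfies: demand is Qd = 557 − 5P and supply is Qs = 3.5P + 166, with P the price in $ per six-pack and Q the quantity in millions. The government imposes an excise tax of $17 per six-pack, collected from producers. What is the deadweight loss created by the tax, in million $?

Before the tax: set 557 − 5P = 3.5P + 166 → P* = $46, Q* = 327.
With the tax collected from producers, supply shifts: Qs = 3.5(P − 17) + 166.
Solving gives Q = 292 with consumers paying $53 and producers receiving $36 (the $17 wedge).
Quantity falls by |ΔQ| = |327 − 292| = 35.
DWL = ½ · t · |ΔQ| = ½ · 17 · 35 = $297.5.

Deadweight loss = $297.5 million.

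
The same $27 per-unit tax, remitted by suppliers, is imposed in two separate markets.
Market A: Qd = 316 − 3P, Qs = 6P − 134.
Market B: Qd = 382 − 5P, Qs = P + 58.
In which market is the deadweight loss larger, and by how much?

Market A, by $425.25.

Market A: pre-tax P* = $50, Q* = 166; post-tax Q = 112; deadweight loss = $729.
Market B: pre-tax P* = $54, Q* = 112; post-tax Q = 89.5; deadweight loss = $303.75.
Difference: $729 vs $303.75 → market A is larger by $425.25.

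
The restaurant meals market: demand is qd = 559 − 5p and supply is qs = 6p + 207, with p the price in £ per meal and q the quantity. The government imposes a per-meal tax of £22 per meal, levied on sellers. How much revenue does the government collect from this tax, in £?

Tax revenue = £7458.

Without the tax, 559 − 5p = 6p + 207 gives 11p = 352, so p* = £32 and q* = 399.
With the tax collected from sellers, supply shifts: qs = 6(p − 22) + 207.
New equilibrium: buyers pay £44, sellers receive £22, q = 339. (Wedge: pb − ps = 22.)
Revenue = t · Q = 22 · 339 = £7458.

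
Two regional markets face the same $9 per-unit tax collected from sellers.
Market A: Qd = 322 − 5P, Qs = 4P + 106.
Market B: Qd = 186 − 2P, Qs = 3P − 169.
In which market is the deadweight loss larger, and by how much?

Market A: pre-tax P* = $24, Q* = 202; post-tax Q = 182; deadweight loss = $90.
Market B: pre-tax P* = $71, Q* = 44; post-tax Q = 33.2; deadweight loss = $48.6.
Difference: $90 vs $48.6 → market A is larger by $41.4.

Market A, by $41.4.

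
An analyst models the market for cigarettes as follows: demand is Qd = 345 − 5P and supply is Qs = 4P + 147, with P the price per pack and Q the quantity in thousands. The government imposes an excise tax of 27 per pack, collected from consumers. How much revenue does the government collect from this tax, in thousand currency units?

Before the tax: set 345 − 5P = 4P + 147 → P* = 22, Q* = 235.
With the tax collected from consumers, demand (in seller-price terms) shifts: Qd = 345 − 5(P + 27).
Solving gives Q = 175 with consumers paying 34 and producers receiving 7 (the 27 wedge).
Revenue = t · Q = 27 · 175 = 4725.

Tax revenue = 4725 thousand.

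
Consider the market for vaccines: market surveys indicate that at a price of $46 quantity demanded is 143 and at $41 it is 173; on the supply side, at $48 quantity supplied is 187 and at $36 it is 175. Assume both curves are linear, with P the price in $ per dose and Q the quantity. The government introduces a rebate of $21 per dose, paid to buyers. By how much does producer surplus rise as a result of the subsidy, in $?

Producer surplus rises by $3384.

Demand slope: (173 − 143)/(41 − 46) = -6, so Qd = 419 − 6P.
Supply slope: (175 − 187)/(36 − 48) = 1, so Qs = P + 139.
Before the subsidy: set 419 − 6P = P + 139 → P* = $40, Q* = 179.
With a per-unit subsidy paid to buyers, each effectively pays P − 21, so demand becomes Qd = 419 − 6(P − 21).
New equilibrium: buyers pay $37, producers receive $58, Q = 197. (Wedge: Pb − Ps = −21.)
ΔPS is the trapezoid between Q = 197 and Q = 179 of height $18: ½ · (179 + 197) · 18 = $3384.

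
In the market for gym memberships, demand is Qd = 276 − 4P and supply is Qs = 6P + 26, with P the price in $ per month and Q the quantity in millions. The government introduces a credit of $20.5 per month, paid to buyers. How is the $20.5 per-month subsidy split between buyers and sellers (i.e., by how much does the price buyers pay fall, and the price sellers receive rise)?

Before the subsidy: set 276 − 4P = 6P + 26 → P* = $25, Q* = 176.
With a per-unit subsidy paid to buyers, each effectively pays P − 20.5, so demand becomes Qd = 276 − 4(P − 20.5).
New equilibrium: buyers pay $12.7, sellers receive $33.2, Q = 225.2. (Wedge: Pb − Ps = −20.5.)
Gain to buyers: $12.3; to sellers: $8.2. (They sum to $20.5.)

Buyers gain $12.3 per month; sellers gain $8.2 per month.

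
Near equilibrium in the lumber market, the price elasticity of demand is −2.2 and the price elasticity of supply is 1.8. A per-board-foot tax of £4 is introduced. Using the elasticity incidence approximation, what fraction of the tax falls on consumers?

Consumers' share ≈ 0.45.

Incidence ratio: consumers' share ≈ εs / (εs + |εd|) = 1.8 / (1.8 + 2.2) = 0.45.
Supply is the less elastic side, so consumers bear the smaller share.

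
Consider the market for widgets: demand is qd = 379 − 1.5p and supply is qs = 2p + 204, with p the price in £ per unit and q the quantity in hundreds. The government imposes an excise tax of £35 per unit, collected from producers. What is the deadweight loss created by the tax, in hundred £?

Deadweight loss = £525 hundred.

Without the tax, 379 − 1.5p = 2p + 204 gives 3.5p = 175, so p* = £50 and q* = 304.
With the tax collected from producers, supply shifts: qs = 2(p − 35) + 204.
Solving gives q = 274 with consumers paying £70 and producers receiving £35 (the £35 wedge).
Quantity falls by |ΔQ| = |304 − 274| = 30.
DWL = ½ · t · |ΔQ| = ½ · 35 · 30 = £525.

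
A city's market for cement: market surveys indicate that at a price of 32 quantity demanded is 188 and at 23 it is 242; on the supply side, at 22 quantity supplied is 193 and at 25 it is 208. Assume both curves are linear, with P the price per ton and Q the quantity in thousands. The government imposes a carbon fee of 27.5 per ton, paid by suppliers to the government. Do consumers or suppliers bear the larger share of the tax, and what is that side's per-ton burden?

Demand slope: (242 − 188)/(23 − 32) = -6, so Qd = 380 − 6P.
Supply slope: (208 − 193)/(25 − 22) = 5, so Qs = 5P + 83.
Without the tax, 380 − 6P = 5P + 83 gives 11P = 297, so P* = 27 and Q* = 218.
With the tax collected from suppliers, supply shifts: Qs = 5(P − 27.5) + 83.
Solving gives Q = 143 with consumers paying 39.5 and suppliers receiving 12 (the 27.5 wedge).
Per-ton burden: consumers 12.5, suppliers 15.
Suppliers take the larger share because supply is less price-elastic here (demand slope 6 vs supply slope 5).
The less price-elastic side of the market bears the larger share of a per-unit tax.

Suppliers bear the larger share: 15 per ton.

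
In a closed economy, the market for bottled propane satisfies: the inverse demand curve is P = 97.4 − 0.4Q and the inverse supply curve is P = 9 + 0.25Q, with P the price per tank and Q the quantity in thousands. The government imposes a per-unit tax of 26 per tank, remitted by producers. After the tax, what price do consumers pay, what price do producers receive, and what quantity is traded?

Consumers pay 59; producers receive 33; quantity = 96.

Inverting to Q(P) form: Qd = 243.5 − 2.5P; Qs = 4P − 36.
Before the tax: set 243.5 − 2.5P = 4P − 36 → P* = 43, Q* = 136.
With the tax collected from producers, supply shifts: Qs = 4(P − 26) − 36.
New equilibrium: consumers pay 59, producers receive 33, Q = 96. (Wedge: Pb − Ps = 26.)
The less price-elastic side of the market bears the larger share of a per-unit tax.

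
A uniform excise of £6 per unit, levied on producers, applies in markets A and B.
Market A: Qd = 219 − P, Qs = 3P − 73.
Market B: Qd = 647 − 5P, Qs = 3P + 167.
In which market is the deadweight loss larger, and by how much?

Market A: pre-tax P* = £73, Q* = 146; post-tax Q = 141.5; deadweight loss = £13.5.
Market B: pre-tax P* = £60, Q* = 347; post-tax Q = 335.75; deadweight loss = £33.75.
Difference: £13.5 vs £33.75 → market B is larger by £20.25.

Market B, by £20.25.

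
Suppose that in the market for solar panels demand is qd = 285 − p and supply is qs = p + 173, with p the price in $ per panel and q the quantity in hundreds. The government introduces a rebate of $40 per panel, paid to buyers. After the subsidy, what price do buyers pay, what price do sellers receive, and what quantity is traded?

Before the subsidy: set 285 − p = p + 173 → p* = $56, q* = 229.
With a per-unit subsidy paid to buyers, each effectively pays p − 40, so demand becomes qd = 285 − (p − 40).
Solving gives q = 249 with buyers paying $36 and sellers receiving $76 (the $40 wedge).

Buyers pay $36; sellers receive $76; quantity = 249.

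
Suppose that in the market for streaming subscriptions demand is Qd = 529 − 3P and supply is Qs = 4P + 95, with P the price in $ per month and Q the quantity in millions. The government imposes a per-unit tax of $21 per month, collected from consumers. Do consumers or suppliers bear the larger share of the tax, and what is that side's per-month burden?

Without the tax, 529 − 3P = 4P + 95 gives 7P = 434, so P* = $62 and Q* = 343.
With the tax collected from consumers, demand (in seller-price terms) shifts: Qd = 529 − 3(P + 21).
Solving gives Q = 307 with consumers paying $74 and suppliers receiving $53 (the $21 wedge).
Per-month burden: consumers $12, suppliers $9.
Consumers take the larger share because demand is less price-elastic here (demand slope 3 vs supply slope 4).

Consumers bear the larger share: $12 per month.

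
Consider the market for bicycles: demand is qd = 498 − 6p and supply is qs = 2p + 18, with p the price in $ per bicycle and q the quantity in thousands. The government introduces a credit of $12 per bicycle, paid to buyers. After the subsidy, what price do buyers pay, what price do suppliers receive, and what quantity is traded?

Without the subsidy, 498 − 6p = 2p + 18 gives 8p = 480, so p* = $60 and q* = 138.
With a per-unit subsidy paid to buyers, each effectively pays p − 12, so demand becomes qd = 498 − 6(p − 12).
Solving gives q = 156 with buyers paying $57 and suppliers receiving $69 (the $12 wedge).

Buyers pay $57; suppliers receive $69; quantity = 156.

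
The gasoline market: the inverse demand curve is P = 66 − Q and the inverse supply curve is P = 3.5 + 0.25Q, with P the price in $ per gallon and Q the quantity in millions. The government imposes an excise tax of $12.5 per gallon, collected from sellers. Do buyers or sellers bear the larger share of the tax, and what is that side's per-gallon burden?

Buyers bear the larger share: $10 per gallon.

Rewrite in direct form: Qd = 66 − P and Qs = 4P − 14.
Before the tax: set 66 − P = 4P − 14 → P* = $16, Q* = 50.
With the tax collected from sellers, supply shifts: Qs = 4(P − 12.5) − 14.
New equilibrium: buyers pay $26, sellers receive $13.5, Q = 40. (Wedge: Pb − Ps = 12.5.)
Per-gallon burden: buyers $10, sellers $2.5.
Buyers take the larger share because demand is less price-elastic here (demand slope 1 vs supply slope 4).
The less price-elastic side of the market bears the larger share of a per-unit tax.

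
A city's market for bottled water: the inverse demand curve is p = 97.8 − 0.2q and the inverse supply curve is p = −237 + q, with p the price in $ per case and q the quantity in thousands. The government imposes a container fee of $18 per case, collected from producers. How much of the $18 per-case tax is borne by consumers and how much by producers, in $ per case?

Consumers bear $3 per case; producers bear $15 per case.

Rewrite in direct form: qd = 489 − 5p and qs = p + 237.
Before the tax: set 489 − 5p = p + 237 → p* = $42, q* = 279.
With the tax collected from producers, supply shifts: qs = (p − 18) + 237.
New equilibrium: consumers pay $45, producers receive $27, q = 264. (Wedge: pb − ps = 18.)
Burden on consumers: $3; on producers: $15. (They sum to $18.)
The less price-elastic side of the market bears the larger share of a per-unit tax.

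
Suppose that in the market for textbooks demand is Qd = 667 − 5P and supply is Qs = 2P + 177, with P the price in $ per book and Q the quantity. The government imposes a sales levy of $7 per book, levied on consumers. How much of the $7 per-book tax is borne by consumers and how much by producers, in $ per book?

Without the tax, 667 − 5P = 2P + 177 gives 7P = 490, so P* = $70 and Q* = 317.
With the tax collected from consumers, demand (in seller-price terms) shifts: Qd = 667 − 5(P + 7).
New equilibrium: consumers pay $72, producers receive $65, Q = 307. (Wedge: Pb − Ps = 7.)
Burden on consumers: $2; on producers: $5. (They sum to $7.)
The less price-elastic side of the market bears the larger share of a per-unit tax.

Consumers bear $2 per book; producers bear $5 per book.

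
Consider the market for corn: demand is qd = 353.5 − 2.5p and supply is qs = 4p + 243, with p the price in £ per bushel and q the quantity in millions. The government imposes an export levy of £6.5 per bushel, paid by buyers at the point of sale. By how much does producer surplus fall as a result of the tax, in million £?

Without the tax, 353.5 − 2.5p = 4p + 243 gives 6.5p = 110.5, so p* = £17 and q* = 311.
With the tax collected from buyers, demand (in seller-price terms) shifts: qd = 353.5 − 2.5(p + 6.5).
Solving gives q = 301 with buyers paying £21 and sellers receiving £14.5 (the £6.5 wedge).
ΔPS is the trapezoid between Q = 301 and Q = 311 of height £2.5: ½ · (311 + 301) · 2.5 = £765.

Producer surplus falls by £765 million.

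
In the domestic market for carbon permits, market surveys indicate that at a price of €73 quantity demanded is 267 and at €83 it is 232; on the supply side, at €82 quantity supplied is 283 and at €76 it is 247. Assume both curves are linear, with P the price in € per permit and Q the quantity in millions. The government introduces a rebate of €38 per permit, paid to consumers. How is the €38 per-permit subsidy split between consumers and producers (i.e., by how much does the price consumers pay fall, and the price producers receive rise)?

Demand slope: (232 − 267)/(83 − 73) = -3.5, so Qd = 522.5 − 3.5P.
Supply slope: (247 − 283)/(76 − 82) = 6, so Qs = 6P − 209.
Without the subsidy, 522.5 − 3.5P = 6P − 209 gives 9.5P = 731.5, so P* = €77 and Q* = 253.
With a per-unit subsidy paid to consumers, each effectively pays P − 38, so demand becomes Qd = 522.5 − 3.5(P − 38).
Solving gives Q = 337 with consumers paying €53 and producers receiving €91 (the €38 wedge).
Gain to consumers: €24; to producers: €14. (They sum to €38.)

Consumers gain €24 per permit; producers gain €14 per permit.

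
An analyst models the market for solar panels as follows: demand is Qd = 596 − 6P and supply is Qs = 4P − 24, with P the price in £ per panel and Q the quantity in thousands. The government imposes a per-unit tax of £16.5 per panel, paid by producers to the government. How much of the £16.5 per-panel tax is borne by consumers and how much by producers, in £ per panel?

Without the tax, 596 − 6P = 4P − 24 gives 10P = 620, so P* = £62 and Q* = 224.
With the tax collected from producers, supply shifts: Qs = 4(P − 16.5) − 24.
New equilibrium: consumers pay £68.6, producers receive £52.1, Q = 184.4. (Wedge: Pb − Ps = 16.5.)
Burden on consumers: £6.6; on producers: £9.9. (They sum to £16.5.)
The less price-elastic side of the market bears the larger share of a per-unit tax.

Consumers bear £6.6 per panel; producers bear £9.9 per panel.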